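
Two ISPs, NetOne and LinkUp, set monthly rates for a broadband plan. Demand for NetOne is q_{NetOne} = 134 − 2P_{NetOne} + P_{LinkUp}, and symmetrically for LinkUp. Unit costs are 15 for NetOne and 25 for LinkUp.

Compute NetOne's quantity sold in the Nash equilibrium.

NetOne's profit: π = (P_{NetOne} − 15)(134 − 2P_{NetOne} + P_{LinkUp}).
∂π/∂P_{NetOne} = 164 − 4P_{NetOne} + P_{LinkUp} = 0 ⇒ P_{NetOne} = 41 + 0.25P_{LinkUp}.
Similarly P_{LinkUp} = 46 + 0.25P_{NetOne}.
Plugging P_{LinkUp} into NetOne's best response: P_{NetOne} = 41 + 0.25(46 + 0.25P_{NetOne}) ⇒ 0.9375P_{NetOne} = 52.5, so P_{NetOne} = 56.
Then P_{LinkUp} = 46 + 0.25·56 = 60.
q_{NetOne} = 134 − 2·56 + 60 = 82.

82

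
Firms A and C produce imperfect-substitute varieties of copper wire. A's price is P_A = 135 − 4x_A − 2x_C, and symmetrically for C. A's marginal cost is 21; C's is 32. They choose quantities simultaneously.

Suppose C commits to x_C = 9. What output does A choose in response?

12

Firm A's profit: π = x_A(135 − 4x_A − 2x_C) − 21x_A.
∂π/∂x_A = 114 − 8x_A − 2x_C = 0 ⇒ x_A = 14.25 − 0.25x_C.
At x_C = 9: x_A = 14.25 − 0.25·9 = 12.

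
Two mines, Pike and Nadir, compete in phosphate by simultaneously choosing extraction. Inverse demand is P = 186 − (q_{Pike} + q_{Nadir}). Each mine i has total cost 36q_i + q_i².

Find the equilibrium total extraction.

Mine Pike's profit: π = q_{Pike}(186 − (q_{Pike} + q_{Nadir})) − 36q_{Pike} − q_{Pike}².
∂π/∂q_{Pike} = 150 − 4q_{Pike} − q_{Nadir} = 0, so q_{Pike} = 37.5 − 0.25q_{Nadir}.
By symmetry q_{Nadir} = q_{Pike}; substituting into the reaction function, 1.25q_{Pike} = 37.5 and q_{Pike} = 30.
Total extraction: 30 + 30 = 60.

60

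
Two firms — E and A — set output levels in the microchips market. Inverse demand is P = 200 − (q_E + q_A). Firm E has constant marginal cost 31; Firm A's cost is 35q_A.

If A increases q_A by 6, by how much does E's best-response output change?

-3

Firm E's profit: π = q_E(200 − (q_E + q_A)) − 31q_E.
∂π/∂q_E = 169 − 2q_E − q_A = 0, so q_E = 84.5 − 0.5q_A.
The reaction-function slope is −0.5, so a 6-unit rise in q_A moves q_E by −0.5 × 6 = −3. E's best response falls — the actions are strategic substitutes.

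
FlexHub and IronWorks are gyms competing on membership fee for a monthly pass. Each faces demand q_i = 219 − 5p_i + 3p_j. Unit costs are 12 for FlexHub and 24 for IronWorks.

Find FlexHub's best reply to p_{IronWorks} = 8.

30.3

FlexHub's profit: π = (p_{FlexHub} − 12)(219 − 5p_{FlexHub} + 3p_{IronWorks}).
∂π/∂p_{FlexHub} = 279 − 10p_{FlexHub} + 3p_{IronWorks} = 0 ⇒ p_{FlexHub} = 27.9 + 0.3p_{IronWorks}.
At p_{IronWorks} = 8: p_{FlexHub} = 27.9 + 0.3·8 = 30.3.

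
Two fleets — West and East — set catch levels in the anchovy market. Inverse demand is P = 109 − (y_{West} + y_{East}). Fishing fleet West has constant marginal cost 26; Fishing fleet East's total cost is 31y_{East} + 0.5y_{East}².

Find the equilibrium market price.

60.2

Fishing fleet West's profit: π = y_{West}(109 − (y_{West} + y_{East})) − 26y_{West}.
∂π/∂y_{West} = 83 − 2y_{West} − y_{East} = 0, so y_{West} = 41.5 − 0.5y_{East}.
For East: ∂π/∂y_{East} = 78 − 3y_{East} − y_{West} = 0 ⇒ y_{East} = 26 − (1/3)y_{West}.
Substituting the second reaction function into the first: y_{West} = 41.5 − 0.5(26 − (1/3)y_{West}), which gives (5/6)y_{West} = 28.5 ⇒ y_{West} = 34.2.
Then y_{East} = 26 − (1/3)·34.2 = 14.6.
Equilibrium price: P = 109 − 48.8 = 60.2.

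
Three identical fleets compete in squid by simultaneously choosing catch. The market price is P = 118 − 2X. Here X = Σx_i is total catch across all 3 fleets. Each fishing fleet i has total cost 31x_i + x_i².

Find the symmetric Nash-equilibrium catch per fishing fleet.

8.7

A representative fishing fleet's profit is π_i = x_i(118 − 2X) − 31x_i − x_i², with X = x_i + Σ_{j≠i} x_j.
First-order condition: 87 − 6x_i − 2Σ_{j≠i} x_j = 0.
With identical fishing fleets, set every x_j = x: then 87 − 6x − 4x = 0, i.e. x = 87/10 = 8.7.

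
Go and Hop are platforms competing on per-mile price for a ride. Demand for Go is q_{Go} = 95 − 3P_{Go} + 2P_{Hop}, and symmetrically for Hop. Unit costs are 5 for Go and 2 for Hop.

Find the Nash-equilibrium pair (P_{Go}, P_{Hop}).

26.9375, 25.8125

Go's profit: π = (P_{Go} − 5)(95 − 3P_{Go} + 2P_{Hop}).
∂π/∂P_{Go} = 110 − 6P_{Go} + 2P_{Hop} = 0 ⇒ P_{Go} = 55/3 + (1/3)P_{Hop}.
Similarly P_{Hop} = 101/6 + (1/3)P_{Go}.
Solving the two reaction functions simultaneously: (1 − (1/3)(1/3))P_{Go} = 55/3 + (1/3)·(101/6), so (8/9)P_{Go} = 431/18 and P_{Go} = 26.9375.
Then P_{Hop} = 101/6 + (1/3)·26.9375 = 25.8125.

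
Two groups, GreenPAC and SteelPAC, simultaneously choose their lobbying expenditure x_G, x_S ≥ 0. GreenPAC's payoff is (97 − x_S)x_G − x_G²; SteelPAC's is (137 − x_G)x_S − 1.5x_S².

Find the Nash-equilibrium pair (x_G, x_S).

Expanding GreenPAC's payoff: 97x_G − x_Sx_G − x_G².
∂π/∂x_G = 97 − x_S − 2x_G = 0, so x_G = 48.5 − 0.5x_S.
Likewise for SteelPAC: x_S = 137/3 − (1/3)x_G.
Solving the two reaction functions simultaneously: (1 − (−0.5)(−1/3))x_G = 48.5 − 0.5·(137/3), so (5/6)x_G = 77/3 and x_G = 30.8.
Then x_S = 137/3 − (1/3)·30.8 = 35.4.

30.8, 35.4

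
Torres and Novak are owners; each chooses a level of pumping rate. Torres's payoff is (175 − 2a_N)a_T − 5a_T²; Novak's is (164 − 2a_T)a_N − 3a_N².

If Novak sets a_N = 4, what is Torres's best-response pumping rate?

Expanding Torres's payoff: 175a_T − 2a_Na_T − 5a_T².
∂π/∂a_T = 175 − 2a_N − 10a_T = 0, so a_T = 17.5 − 0.2a_N.
At a_N = 4: a_T = 17.5 − 0.2·4 = 16.7.

16.7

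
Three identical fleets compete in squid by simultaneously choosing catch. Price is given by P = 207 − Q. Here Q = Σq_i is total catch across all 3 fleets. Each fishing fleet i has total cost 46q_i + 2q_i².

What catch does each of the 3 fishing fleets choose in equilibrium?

20.125

A representative fishing fleet's profit is π_i = q_i(207 − Q) − 46q_i − 2q_i², with Q = q_i + Σ_{j≠i} q_j.
First-order condition: 161 − 6q_i − Σ_{j≠i} q_j = 0.
With identical fishing fleets, set every q_j = q: then 161 − 6q − 2q = 0, i.e. q = 161/8 = 20.125.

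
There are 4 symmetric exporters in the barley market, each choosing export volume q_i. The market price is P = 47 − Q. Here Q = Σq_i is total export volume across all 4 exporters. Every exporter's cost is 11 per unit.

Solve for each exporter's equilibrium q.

7.2

A representative exporter's profit is π_i = q_i(47 − Q) − 11q_i, with Q = q_i + Σ_{j≠i} q_j.
First-order condition: 36 − 2q_i − Σ_{j≠i} q_j = 0.
With identical exporters, set every q_j = q: then 36 − 2q − 3q = 0, i.e. q = 36/5 = 7.2.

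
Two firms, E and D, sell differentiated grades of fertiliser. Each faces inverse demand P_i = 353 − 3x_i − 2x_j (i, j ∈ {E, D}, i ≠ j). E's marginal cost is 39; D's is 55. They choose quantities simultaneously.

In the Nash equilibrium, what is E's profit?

Firm E's profit: π = x_E(353 − 3x_E − 2x_D) − 39x_E.
∂π/∂x_E = 314 − 6x_E − 2x_D = 0 ⇒ x_E = 157/3 − (1/3)x_D.
Similarly x_D = 149/3 − (1/3)x_E.
Plugging x_D into E's best response: x_E = 157/3 − (1/3)(149/3 − (1/3)x_E) ⇒ (8/9)x_E = 322/9, so x_E = 40.25.
Then x_D = 149/3 − (1/3)·40.25 = 36.25.
P_E = 353 − 3·40.25 − 2·36.25 = 159.75.
Profit = (159.75 − 39)·40.25 = 4860.1875.

4860.1875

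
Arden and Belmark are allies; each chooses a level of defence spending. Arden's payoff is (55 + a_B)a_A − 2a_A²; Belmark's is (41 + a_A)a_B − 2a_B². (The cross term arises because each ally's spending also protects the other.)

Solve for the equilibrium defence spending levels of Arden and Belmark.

Expanding Arden's payoff: 55a_A + a_Ba_A − 2a_A².
∂π/∂a_A = 55 + a_B − 4a_A = 0, so a_A = 13.75 + 0.25a_B.
Likewise for Belmark: a_B = 10.25 + 0.25a_A.
Solving the two reaction functions simultaneously: (1 − (0.25)(0.25))a_A = 13.75 + 0.25·10.25, so 0.9375a_A = 16.3125 and a_A = 17.4.
Then a_B = 10.25 + 0.25·17.4 = 14.6.

17.4, 14.6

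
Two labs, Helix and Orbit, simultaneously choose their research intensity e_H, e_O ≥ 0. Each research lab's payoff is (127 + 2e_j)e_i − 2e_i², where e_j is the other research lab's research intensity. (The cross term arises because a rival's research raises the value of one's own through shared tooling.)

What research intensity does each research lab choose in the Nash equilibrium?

Helix's payoff is (127 + 2e_O)e_H − 2e_H².
∂π/∂e_H = 127 + 2e_O − 4e_H = 0, so e_H = 31.75 + 0.5e_O.
By symmetry e_O = e_H; substituting into the reaction function, 0.5e_H = 31.75 and e_H = 63.5.

63.5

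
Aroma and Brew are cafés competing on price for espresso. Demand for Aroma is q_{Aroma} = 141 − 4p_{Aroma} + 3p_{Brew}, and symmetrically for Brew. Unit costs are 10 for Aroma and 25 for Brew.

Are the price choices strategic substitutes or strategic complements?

Aroma's profit: π = (p_{Aroma} − 10)(141 − 4p_{Aroma} + 3p_{Brew}).
∂π/∂p_{Aroma} = 181 − 8p_{Aroma} + 3p_{Brew} = 0 ⇒ p_{Aroma} = 22.625 + 0.375p_{Brew}.
The best-response slope dp_{Aroma}/dp_{Brew} = 0.375 > 0: the reaction function is upward-sloping, so the choices are strategic complements.

strategic complements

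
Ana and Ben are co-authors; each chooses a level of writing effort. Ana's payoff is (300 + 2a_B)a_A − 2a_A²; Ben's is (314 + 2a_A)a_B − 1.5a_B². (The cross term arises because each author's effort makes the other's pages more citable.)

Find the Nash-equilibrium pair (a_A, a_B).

191, 232

Expanding Ana's payoff: 300a_A + 2a_Ba_A − 2a_A².
∂π/∂a_A = 300 + 2a_B − 4a_A = 0, so a_A = 75 + 0.5a_B.
Likewise for Ben: a_B = 314/3 + (2/3)a_A.
Solving the two reaction functions simultaneously: (1 − (0.5)(2/3))a_A = 75 + 0.5·(314/3), so (2/3)a_A = 382/3 and a_A = 191.
Then a_B = 314/3 + (2/3)·191 = 232.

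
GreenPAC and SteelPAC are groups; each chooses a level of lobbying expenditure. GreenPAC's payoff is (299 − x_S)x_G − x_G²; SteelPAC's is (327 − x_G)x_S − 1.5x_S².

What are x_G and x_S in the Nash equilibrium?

114, 71

Expanding GreenPAC's payoff: 299x_G − x_Sx_G − x_G².
∂π/∂x_G = 299 − x_S − 2x_G = 0, so x_G = 149.5 − 0.5x_S.
Likewise for SteelPAC: x_S = 109 − (1/3)x_G.
Substituting the second reaction function into the first: x_G = 149.5 − 0.5(109 − (1/3)x_G), which gives (5/6)x_G = 95 ⇒ x_G = 114.
Then x_S = 109 − (1/3)·114 = 71.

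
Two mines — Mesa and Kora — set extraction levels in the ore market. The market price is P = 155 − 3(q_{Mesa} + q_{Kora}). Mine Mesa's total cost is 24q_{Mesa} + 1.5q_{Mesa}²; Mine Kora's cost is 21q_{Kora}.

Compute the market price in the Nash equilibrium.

75.2

Mine Mesa's profit: π = q_{Mesa}(155 − 3(q_{Mesa} + q_{Kora})) − 24q_{Mesa} − 1.5q_{Mesa}².
∂π/∂q_{Mesa} = 131 − 9q_{Mesa} − 3q_{Kora} = 0, so q_{Mesa} = 131/9 − (1/3)q_{Kora}.
For Kora: ∂π/∂q_{Kora} = 134 − 6q_{Kora} − 3q_{Mesa} = 0 ⇒ q_{Kora} = 67/3 − 0.5q_{Mesa}.
Substituting the second reaction function into the first: q_{Mesa} = 131/9 − (1/3)(67/3 − 0.5q_{Mesa}), which gives (5/6)q_{Mesa} = 64/9 ⇒ q_{Mesa} = 128/15.
Then q_{Kora} = 67/3 − 0.5·(128/15) = 271/15.
Equilibrium price: P = 155 − 3·26.6 = 75.2.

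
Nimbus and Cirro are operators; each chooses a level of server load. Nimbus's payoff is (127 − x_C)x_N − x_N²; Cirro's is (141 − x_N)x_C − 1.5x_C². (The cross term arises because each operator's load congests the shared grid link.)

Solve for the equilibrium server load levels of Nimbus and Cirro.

Expanding Nimbus's payoff: 127x_N − x_Cx_N − x_N².
∂π/∂x_N = 127 − x_C − 2x_N = 0, so x_N = 63.5 − 0.5x_C.
Likewise for Cirro: x_C = 47 − (1/3)x_N.
Solving the two reaction functions simultaneously: (1 − (−0.5)(−1/3))x_N = 63.5 − 0.5·47, so (5/6)x_N = 40 and x_N = 48.
Then x_C = 47 − (1/3)·48 = 31.

48, 31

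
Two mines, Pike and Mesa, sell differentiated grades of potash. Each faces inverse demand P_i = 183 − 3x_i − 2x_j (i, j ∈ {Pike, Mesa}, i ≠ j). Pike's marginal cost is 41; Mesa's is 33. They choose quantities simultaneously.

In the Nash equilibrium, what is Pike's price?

92.75

Mine Pike's profit: π = x_{Pike}(183 − 3x_{Pike} − 2x_{Mesa}) − 41x_{Pike}.
∂π/∂x_{Pike} = 142 − 6x_{Pike} − 2x_{Mesa} = 0 ⇒ x_{Pike} = 71/3 − (1/3)x_{Mesa}.
Similarly x_{Mesa} = 25 − (1/3)x_{Pike}.
Plugging x_{Mesa} into Pike's best response: x_{Pike} = 71/3 − (1/3)(25 − (1/3)x_{Pike}) ⇒ (8/9)x_{Pike} = 46/3, so x_{Pike} = 17.25.
Then x_{Mesa} = 25 − (1/3)·17.25 = 19.25.
P_{Pike} = 183 − 3·17.25 − 2·19.25 = 92.75.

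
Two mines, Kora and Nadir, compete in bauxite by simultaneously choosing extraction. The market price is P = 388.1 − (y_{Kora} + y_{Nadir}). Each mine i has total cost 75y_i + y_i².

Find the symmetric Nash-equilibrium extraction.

Mine Kora's profit: π = y_{Kora}(388.1 − (y_{Kora} + y_{Nadir})) − 75y_{Kora} − y_{Kora}².
∂π/∂y_{Kora} = 313.1 − 4y_{Kora} − y_{Nadir} = 0, so y_{Kora} = 78.275 − 0.25y_{Nadir}.
By symmetry y_{Nadir} = y_{Kora}; substituting into the reaction function, 1.25y_{Kora} = 78.275 and y_{Kora} = 62.62.

62.62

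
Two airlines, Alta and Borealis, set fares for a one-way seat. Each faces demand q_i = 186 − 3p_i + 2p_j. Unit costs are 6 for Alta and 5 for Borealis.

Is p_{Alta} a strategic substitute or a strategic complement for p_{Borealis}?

strategic complements

Alta's profit: π = (p_{Alta} − 6)(186 − 3p_{Alta} + 2p_{Borealis}).
∂π/∂p_{Alta} = 204 − 6p_{Alta} + 2p_{Borealis} = 0 ⇒ p_{Alta} = 34 + (1/3)p_{Borealis}.
The best-response slope dp_{Alta}/dp_{Borealis} = 1/3 > 0: the reaction function is upward-sloping, so the choices are strategic complements.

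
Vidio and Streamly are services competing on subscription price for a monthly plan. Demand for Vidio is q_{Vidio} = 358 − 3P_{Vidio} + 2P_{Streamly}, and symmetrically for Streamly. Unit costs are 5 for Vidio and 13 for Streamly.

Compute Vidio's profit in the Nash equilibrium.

24165.1875

Vidio's profit: π = (P_{Vidio} − 5)(358 − 3P_{Vidio} + 2P_{Streamly}).
∂π/∂P_{Vidio} = 373 − 6P_{Vidio} + 2P_{Streamly} = 0 ⇒ P_{Vidio} = 373/6 + (1/3)P_{Streamly}.
Similarly P_{Streamly} = 397/6 + (1/3)P_{Vidio}.
Substituting the second reaction function into the first: P_{Vidio} = 373/6 + (1/3)(397/6 + (1/3)P_{Vidio}), which gives (8/9)P_{Vidio} = 758/9 ⇒ P_{Vidio} = 94.75.
Then P_{Streamly} = 397/6 + (1/3)·94.75 = 97.75.
q_{Vidio} = 358 − 3·94.75 + 2·97.75 = 269.25.
Profit = (94.75 − 5)·269.25 = 24165.1875.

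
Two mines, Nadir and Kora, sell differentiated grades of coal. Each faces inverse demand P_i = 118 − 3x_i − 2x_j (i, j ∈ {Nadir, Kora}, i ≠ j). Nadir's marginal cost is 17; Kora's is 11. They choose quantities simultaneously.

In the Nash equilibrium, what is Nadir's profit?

Mine Nadir's profit: π = x_{Nadir}(118 − 3x_{Nadir} − 2x_{Kora}) − 17x_{Nadir}.
∂π/∂x_{Nadir} = 101 − 6x_{Nadir} − 2x_{Kora} = 0 ⇒ x_{Nadir} = 101/6 − (1/3)x_{Kora}.
Similarly x_{Kora} = 107/6 − (1/3)x_{Nadir}.
Substituting the second reaction function into the first: x_{Nadir} = 101/6 − (1/3)(107/6 − (1/3)x_{Nadir}), which gives (8/9)x_{Nadir} = 98/9 ⇒ x_{Nadir} = 12.25.
Then x_{Kora} = 107/6 − (1/3)·12.25 = 13.75.
P_{Nadir} = 118 − 3·12.25 − 2·13.75 = 53.75.
Profit = (53.75 − 17)·12.25 = 450.1875.

450.1875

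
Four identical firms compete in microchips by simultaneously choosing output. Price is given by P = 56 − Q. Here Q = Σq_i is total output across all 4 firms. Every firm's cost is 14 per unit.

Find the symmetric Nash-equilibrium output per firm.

8.4

A representative firm's profit is π_i = q_i(56 − Q) − 14q_i, with Q = q_i + Σ_{j≠i} q_j.
First-order condition: 42 − 2q_i − Σ_{j≠i} q_j = 0.
In a symmetric equilibrium every firm chooses the same q, so Σ_{j≠i} q_j = 3q. The condition becomes 42 − 5q = 0, giving q = 42/5 = 8.4.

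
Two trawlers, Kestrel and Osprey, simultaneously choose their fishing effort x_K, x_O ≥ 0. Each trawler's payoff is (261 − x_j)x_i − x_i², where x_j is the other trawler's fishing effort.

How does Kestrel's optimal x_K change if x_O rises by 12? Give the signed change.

Kestrel's payoff is (261 − x_O)x_K − x_K².
∂π/∂x_K = 261 − x_O − 2x_K = 0, so x_K = 130.5 − 0.5x_O.
The reaction-function slope is −0.5, so a 12-unit rise in x_O moves x_K by −0.5 × 12 = −6. Kestrel's best response falls — the actions are strategic substitutes.

-6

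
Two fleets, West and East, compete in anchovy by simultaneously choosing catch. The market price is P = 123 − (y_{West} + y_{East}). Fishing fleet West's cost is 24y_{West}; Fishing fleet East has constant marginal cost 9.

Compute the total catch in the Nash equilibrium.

Fishing fleet West's profit: π = y_{West}(123 − (y_{West} + y_{East})) − 24y_{West}.
∂π/∂y_{West} = 99 − 2y_{West} − y_{East} = 0, so y_{West} = 49.5 − 0.5y_{East}.
By the same steps for East: y_{East} = 57 − 0.5y_{West}.
Plugging y_{East} into West's best response: y_{West} = 49.5 − 0.5(57 − 0.5y_{West}) ⇒ 0.75y_{West} = 21, so y_{West} = 28.
Then y_{East} = 57 − 0.5·28 = 43.
Total catch: 28 + 43 = 71.

71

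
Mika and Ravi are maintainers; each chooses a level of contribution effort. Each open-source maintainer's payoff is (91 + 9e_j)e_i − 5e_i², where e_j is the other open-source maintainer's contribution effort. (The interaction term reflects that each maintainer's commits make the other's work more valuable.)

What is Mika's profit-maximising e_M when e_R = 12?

Mika's payoff is (91 + 9e_R)e_M − 5e_M².
∂π/∂e_M = 91 + 9e_R − 10e_M = 0, so e_M = 9.1 + 0.9e_R.
At e_R = 12: e_M = 9.1 + 0.9·12 = 19.9.

19.9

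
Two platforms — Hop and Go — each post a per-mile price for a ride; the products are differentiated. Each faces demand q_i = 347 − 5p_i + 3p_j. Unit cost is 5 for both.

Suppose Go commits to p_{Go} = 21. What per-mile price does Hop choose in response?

43.5

Hop's profit: π = (p_{Hop} − 5)(347 − 5p_{Hop} + 3p_{Go}).
∂π/∂p_{Hop} = 372 − 10p_{Hop} + 3p_{Go} = 0 ⇒ p_{Hop} = 37.2 + 0.3p_{Go}.
At p_{Go} = 21: p_{Hop} = 37.2 + 0.3·21 = 43.5.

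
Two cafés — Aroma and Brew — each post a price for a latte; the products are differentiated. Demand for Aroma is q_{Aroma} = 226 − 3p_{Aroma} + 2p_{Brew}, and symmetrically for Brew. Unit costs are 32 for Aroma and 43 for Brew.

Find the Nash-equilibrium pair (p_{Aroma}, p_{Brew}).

82.5625, 86.6875

Aroma's profit: π = (p_{Aroma} − 32)(226 − 3p_{Aroma} + 2p_{Brew}).
∂π/∂p_{Aroma} = 322 − 6p_{Aroma} + 2p_{Brew} = 0 ⇒ p_{Aroma} = 161/3 + (1/3)p_{Brew}.
Similarly p_{Brew} = 355/6 + (1/3)p_{Aroma}.
Substituting the second reaction function into the first: p_{Aroma} = 161/3 + (1/3)(355/6 + (1/3)p_{Aroma}), which gives (8/9)p_{Aroma} = 1321/18 ⇒ p_{Aroma} = 82.5625.
Then p_{Brew} = 355/6 + (1/3)·82.5625 = 86.6875.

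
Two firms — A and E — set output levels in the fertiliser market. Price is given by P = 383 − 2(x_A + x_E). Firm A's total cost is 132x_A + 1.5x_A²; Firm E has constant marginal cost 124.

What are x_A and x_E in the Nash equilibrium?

Firm A's profit: π = x_A(383 − 2(x_A + x_E)) − 132x_A − 1.5x_A².
∂π/∂x_A = 251 − 7x_A − 2x_E = 0, so x_A = 251/7 − (2/7)x_E.
For E: ∂π/∂x_E = 259 − 4x_E − 2x_A = 0 ⇒ x_E = 64.75 − 0.5x_A.
Plugging x_E into A's best response: x_A = 251/7 − (2/7)(64.75 − 0.5x_A) ⇒ (6/7)x_A = 243/14, so x_A = 20.25.
Then x_E = 64.75 − 0.5·20.25 = 54.625.

20.25, 54.625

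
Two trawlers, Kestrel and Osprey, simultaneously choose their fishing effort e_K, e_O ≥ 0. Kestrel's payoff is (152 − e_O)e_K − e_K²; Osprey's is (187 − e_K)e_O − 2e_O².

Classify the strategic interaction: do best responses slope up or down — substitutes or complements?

strategic substitutes

Expanding Kestrel's payoff: 152e_K − e_Oe_K − e_K².
∂π/∂e_K = 152 − e_O − 2e_K = 0, so e_K = 76 − 0.5e_O.
The best-response slope de_K/de_O = −0.5 < 0: the reaction function is downward-sloping, so the choices are strategic substitutes.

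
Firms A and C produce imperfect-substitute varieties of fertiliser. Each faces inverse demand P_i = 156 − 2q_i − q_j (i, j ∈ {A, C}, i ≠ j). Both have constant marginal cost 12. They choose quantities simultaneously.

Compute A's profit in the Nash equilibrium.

Firm A's profit: π = q_A(156 − 2q_A − q_C) − 12q_A.
∂π/∂q_A = 144 − 4q_A − q_C = 0 ⇒ q_A = 36 − 0.25q_C.
Setting q_A = q_C in the reaction function: q_A = 36 − 0.25q_A, so q_A = 36 / 1.25 = 28.8.
P_A = 156 − 2·28.8 − 28.8 = 69.6.
Profit = (69.6 − 12)·28.8 = 1658.88.

1658.88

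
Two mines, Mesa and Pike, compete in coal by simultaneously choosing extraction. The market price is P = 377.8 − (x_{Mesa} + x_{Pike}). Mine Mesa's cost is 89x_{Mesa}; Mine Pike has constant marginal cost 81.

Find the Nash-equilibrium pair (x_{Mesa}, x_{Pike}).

Mine Mesa's profit: π = x_{Mesa}(377.8 − (x_{Mesa} + x_{Pike})) − 89x_{Mesa}.
∂π/∂x_{Mesa} = 288.8 − 2x_{Mesa} − x_{Pike} = 0, so x_{Mesa} = 144.4 − 0.5x_{Pike}.
By the same steps for Pike: x_{Pike} = 148.4 − 0.5x_{Mesa}.
Substituting the second reaction function into the first: x_{Mesa} = 144.4 − 0.5(148.4 − 0.5x_{Mesa}), which gives 0.75x_{Mesa} = 70.2 ⇒ x_{Mesa} = 93.6.
Then x_{Pike} = 148.4 − 0.5·93.6 = 101.6.

93.6, 101.6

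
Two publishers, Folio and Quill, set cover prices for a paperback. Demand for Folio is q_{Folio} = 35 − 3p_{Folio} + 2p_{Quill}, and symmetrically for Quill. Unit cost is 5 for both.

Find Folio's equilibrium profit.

Folio's profit: π = (p_{Folio} − 5)(35 − 3p_{Folio} + 2p_{Quill}).
∂π/∂p_{Folio} = 50 − 6p_{Folio} + 2p_{Quill} = 0 ⇒ p_{Folio} = 25/3 + (1/3)p_{Quill}.
Setting p_{Folio} = p_{Quill} in the reaction function: p_{Folio} = 25/3 + (1/3)p_{Folio}, so p_{Folio} = (25/3) / (2/3) = 12.5.
q_{Folio} = 35 − 3·12.5 + 2·12.5 = 22.5.
Profit = (12.5 − 5)·22.5 = 168.75.

168.75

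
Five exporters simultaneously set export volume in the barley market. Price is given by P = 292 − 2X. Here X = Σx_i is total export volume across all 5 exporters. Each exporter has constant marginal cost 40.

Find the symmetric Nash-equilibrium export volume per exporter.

A representative exporter's profit is π_i = x_i(292 − 2X) − 40x_i, with X = x_i + Σ_{j≠i} x_j.
First-order condition: 252 − 4x_i − 2Σ_{j≠i} x_j = 0.
With identical exporters, set every x_j = x: then 252 − 4x − 8x = 0, i.e. x = 252/12 = 21.

21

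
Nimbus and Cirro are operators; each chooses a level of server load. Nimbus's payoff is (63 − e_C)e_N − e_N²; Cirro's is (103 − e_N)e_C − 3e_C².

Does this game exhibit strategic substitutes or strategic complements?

Expanding Nimbus's payoff: 63e_N − e_Ce_N − e_N².
∂π/∂e_N = 63 − e_C − 2e_N = 0, so e_N = 31.5 − 0.5e_C.
The best-response slope de_N/de_C = −0.5 < 0: the reaction function is downward-sloping, so the choices are strategic substitutes.

strategic substitutes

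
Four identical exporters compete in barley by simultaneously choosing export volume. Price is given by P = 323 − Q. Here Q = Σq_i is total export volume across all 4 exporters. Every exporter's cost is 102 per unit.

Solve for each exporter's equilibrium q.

44.2

A representative exporter's profit is π_i = q_i(323 − Q) − 102q_i, with Q = q_i + Σ_{j≠i} q_j.
First-order condition: 221 − 2q_i − Σ_{j≠i} q_j = 0.
Imposing symmetry (q_j = q for all j) turns Σ_{j≠i} q_j into 3q, so 221 = 5q and q = 44.2.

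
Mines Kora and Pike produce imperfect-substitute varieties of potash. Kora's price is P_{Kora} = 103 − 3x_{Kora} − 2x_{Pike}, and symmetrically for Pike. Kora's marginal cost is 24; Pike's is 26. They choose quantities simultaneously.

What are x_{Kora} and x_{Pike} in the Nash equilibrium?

Mine Kora's profit: π = x_{Kora}(103 − 3x_{Kora} − 2x_{Pike}) − 24x_{Kora}.
∂π/∂x_{Kora} = 79 − 6x_{Kora} − 2x_{Pike} = 0 ⇒ x_{Kora} = 79/6 − (1/3)x_{Pike}.
Similarly x_{Pike} = 77/6 − (1/3)x_{Kora}.
Solving the two reaction functions simultaneously: (1 − (−1/3)(−1/3))x_{Kora} = 79/6 − (1/3)·(77/6), so (8/9)x_{Kora} = 80/9 and x_{Kora} = 10.
Then x_{Pike} = 77/6 − (1/3)·10 = 9.5.

10, 9.5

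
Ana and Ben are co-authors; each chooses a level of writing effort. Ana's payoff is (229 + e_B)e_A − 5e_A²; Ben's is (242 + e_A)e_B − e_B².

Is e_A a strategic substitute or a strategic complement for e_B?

Expanding Ana's payoff: 229e_A + e_Be_A − 5e_A².
∂π/∂e_A = 229 + e_B − 10e_A = 0, so e_A = 22.9 + 0.1e_B.
The best-response slope de_A/de_B = 0.1 > 0: the reaction function is upward-sloping, so the choices are strategic complements.

strategic complements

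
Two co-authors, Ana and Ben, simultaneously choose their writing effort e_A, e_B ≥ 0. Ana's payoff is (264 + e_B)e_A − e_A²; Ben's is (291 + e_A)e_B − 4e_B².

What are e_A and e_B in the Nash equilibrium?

160.2, 56.4

Expanding Ana's payoff: 264e_A + e_Be_A − e_A².
∂π/∂e_A = 264 + e_B − 2e_A = 0, so e_A = 132 + 0.5e_B.
Likewise for Ben: e_B = 36.375 + 0.125e_A.
Plugging e_B into Ana's best response: e_A = 132 + 0.5(36.375 + 0.125e_A) ⇒ 0.9375e_A = 150.1875, so e_A = 160.2.
Then e_B = 36.375 + 0.125·160.2 = 56.4.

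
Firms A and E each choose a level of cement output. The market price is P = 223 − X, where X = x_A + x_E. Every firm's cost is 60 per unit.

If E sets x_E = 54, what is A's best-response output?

54.5

Firm A's profit: π = x_A(223 − (x_A + x_E)) − 60x_A.
∂π/∂x_A = 163 − 2x_A − x_E = 0, so x_A = 81.5 − 0.5x_E.
At x_E = 54: x_A = 81.5 − 0.5·54 = 54.5.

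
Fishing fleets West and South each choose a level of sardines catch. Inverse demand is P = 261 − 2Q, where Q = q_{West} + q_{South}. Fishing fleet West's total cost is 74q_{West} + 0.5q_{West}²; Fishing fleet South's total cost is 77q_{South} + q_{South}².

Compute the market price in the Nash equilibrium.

Fishing fleet West's profit: π = q_{West}(261 − 2(q_{West} + q_{South})) − 74q_{West} − 0.5q_{West}².
∂π/∂q_{West} = 187 − 5q_{West} − 2q_{South} = 0, so q_{West} = 37.4 − 0.4q_{South}.
For South: ∂π/∂q_{South} = 184 − 6q_{South} − 2q_{West} = 0 ⇒ q_{South} = 92/3 − (1/3)q_{West}.
Solving the two reaction functions simultaneously: (1 − (−0.4)(−1/3))q_{West} = 37.4 − 0.4·(92/3), so (13/15)q_{West} = 377/15 and q_{West} = 29.
Then q_{South} = 92/3 − (1/3)·29 = 21.
Equilibrium price: P = 261 − 2·50 = 161.

161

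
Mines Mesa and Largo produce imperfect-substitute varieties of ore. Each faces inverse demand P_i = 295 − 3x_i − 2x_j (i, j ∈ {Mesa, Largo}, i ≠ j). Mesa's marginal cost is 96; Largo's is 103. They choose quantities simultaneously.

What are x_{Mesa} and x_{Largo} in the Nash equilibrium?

25.3125, 23.5625

Mine Mesa's profit: π = x_{Mesa}(295 − 3x_{Mesa} − 2x_{Largo}) − 96x_{Mesa}.
∂π/∂x_{Mesa} = 199 − 6x_{Mesa} − 2x_{Largo} = 0 ⇒ x_{Mesa} = 199/6 − (1/3)x_{Largo}.
Similarly x_{Largo} = 32 − (1/3)x_{Mesa}.
Solving the two reaction functions simultaneously: (1 − (−1/3)(−1/3))x_{Mesa} = 199/6 − (1/3)·32, so (8/9)x_{Mesa} = 22.5 and x_{Mesa} = 25.3125.
Then x_{Largo} = 32 − (1/3)·25.3125 = 23.5625.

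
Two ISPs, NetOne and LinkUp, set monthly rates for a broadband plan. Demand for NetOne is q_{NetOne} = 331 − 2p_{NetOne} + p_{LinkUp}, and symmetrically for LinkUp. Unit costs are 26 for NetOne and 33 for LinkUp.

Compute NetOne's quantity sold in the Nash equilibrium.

NetOne's profit: π = (p_{NetOne} − 26)(331 − 2p_{NetOne} + p_{LinkUp}).
∂π/∂p_{NetOne} = 383 − 4p_{NetOne} + p_{LinkUp} = 0 ⇒ p_{NetOne} = 95.75 + 0.25p_{LinkUp}.
Similarly p_{LinkUp} = 99.25 + 0.25p_{NetOne}.
Substituting the second reaction function into the first: p_{NetOne} = 95.75 + 0.25(99.25 + 0.25p_{NetOne}), which gives 0.9375p_{NetOne} = 120.5625 ⇒ p_{NetOne} = 128.6.
Then p_{LinkUp} = 99.25 + 0.25·128.6 = 131.4.
q_{NetOne} = 331 − 2·128.6 + 131.4 = 205.2.

205.2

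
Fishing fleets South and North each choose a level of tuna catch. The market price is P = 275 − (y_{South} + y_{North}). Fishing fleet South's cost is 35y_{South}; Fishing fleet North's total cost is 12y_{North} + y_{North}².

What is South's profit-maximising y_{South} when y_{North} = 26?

107

Fishing fleet South's profit: π = y_{South}(275 − (y_{South} + y_{North})) − 35y_{South}.
∂π/∂y_{South} = 240 − 2y_{South} − y_{North} = 0, so y_{South} = 120 − 0.5y_{North}.
At y_{North} = 26: y_{South} = 120 − 0.5·26 = 107.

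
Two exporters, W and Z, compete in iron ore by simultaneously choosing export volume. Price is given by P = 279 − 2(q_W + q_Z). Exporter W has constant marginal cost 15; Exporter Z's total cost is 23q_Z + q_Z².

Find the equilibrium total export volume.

78.4

Exporter W's profit: π = q_W(279 − 2(q_W + q_Z)) − 15q_W.
∂π/∂q_W = 264 − 4q_W − 2q_Z = 0, so q_W = 66 − 0.5q_Z.
For Z: ∂π/∂q_Z = 256 − 6q_Z − 2q_W = 0 ⇒ q_Z = 128/3 − (1/3)q_W.
Solving the two reaction functions simultaneously: (1 − (−0.5)(−1/3))q_W = 66 − 0.5·(128/3), so (5/6)q_W = 134/3 and q_W = 53.6.
Then q_Z = 128/3 − (1/3)·53.6 = 24.8.
Total export volume: 53.6 + 24.8 = 78.4.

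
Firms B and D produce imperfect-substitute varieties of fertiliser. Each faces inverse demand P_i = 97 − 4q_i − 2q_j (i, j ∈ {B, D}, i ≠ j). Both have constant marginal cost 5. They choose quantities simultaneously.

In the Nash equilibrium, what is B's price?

41.8

Firm B's profit: π = q_B(97 − 4q_B − 2q_D) − 5q_B.
∂π/∂q_B = 92 − 8q_B − 2q_D = 0 ⇒ q_B = 11.5 − 0.25q_D.
The game is symmetric, so in equilibrium q_D = q_B: the reaction function gives 1.25q_B = 11.5, hence q_B = 9.2.
P_B = 97 − 4·9.2 − 2·9.2 = 41.8.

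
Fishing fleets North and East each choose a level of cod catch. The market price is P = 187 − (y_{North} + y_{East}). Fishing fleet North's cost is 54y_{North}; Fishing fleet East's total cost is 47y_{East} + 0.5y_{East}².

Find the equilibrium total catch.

Fishing fleet North's profit: π = y_{North}(187 − (y_{North} + y_{East})) − 54y_{North}.
∂π/∂y_{North} = 133 − 2y_{North} − y_{East} = 0, so y_{North} = 66.5 − 0.5y_{East}.
For East: ∂π/∂y_{East} = 140 − 3y_{East} − y_{North} = 0 ⇒ y_{East} = 140/3 − (1/3)y_{North}.
Solving the two reaction functions simultaneously: (1 − (−0.5)(−1/3))y_{North} = 66.5 − 0.5·(140/3), so (5/6)y_{North} = 259/6 and y_{North} = 51.8.
Then y_{East} = 140/3 − (1/3)·51.8 = 29.4.
Total catch: 51.8 + 29.4 = 81.2.

81.2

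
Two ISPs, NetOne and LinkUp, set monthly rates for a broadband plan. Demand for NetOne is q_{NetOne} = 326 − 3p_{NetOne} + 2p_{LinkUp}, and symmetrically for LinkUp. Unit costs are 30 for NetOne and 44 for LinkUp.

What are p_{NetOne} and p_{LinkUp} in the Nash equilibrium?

106.625, 111.875

NetOne's profit: π = (p_{NetOne} − 30)(326 − 3p_{NetOne} + 2p_{LinkUp}).
∂π/∂p_{NetOne} = 416 − 6p_{NetOne} + 2p_{LinkUp} = 0 ⇒ p_{NetOne} = 208/3 + (1/3)p_{LinkUp}.
Similarly p_{LinkUp} = 229/3 + (1/3)p_{NetOne}.
Substituting the second reaction function into the first: p_{NetOne} = 208/3 + (1/3)(229/3 + (1/3)p_{NetOne}), which gives (8/9)p_{NetOne} = 853/9 ⇒ p_{NetOne} = 106.625.
Then p_{LinkUp} = 229/3 + (1/3)·106.625 = 111.875.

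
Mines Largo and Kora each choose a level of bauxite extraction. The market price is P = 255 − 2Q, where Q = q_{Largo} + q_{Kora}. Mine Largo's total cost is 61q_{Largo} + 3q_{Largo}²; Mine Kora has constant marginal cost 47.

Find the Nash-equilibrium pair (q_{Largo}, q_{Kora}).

Mine Largo's profit: π = q_{Largo}(255 − 2(q_{Largo} + q_{Kora})) − 61q_{Largo} − 3q_{Largo}².
∂π/∂q_{Largo} = 194 − 10q_{Largo} − 2q_{Kora} = 0, so q_{Largo} = 19.4 − 0.2q_{Kora}.
For Kora: ∂π/∂q_{Kora} = 208 − 4q_{Kora} − 2q_{Largo} = 0 ⇒ q_{Kora} = 52 − 0.5q_{Largo}.
Substituting the second reaction function into the first: q_{Largo} = 19.4 − 0.2(52 − 0.5q_{Largo}), which gives 0.9q_{Largo} = 9 ⇒ q_{Largo} = 10.
Then q_{Kora} = 52 − 0.5·10 = 47.

10, 47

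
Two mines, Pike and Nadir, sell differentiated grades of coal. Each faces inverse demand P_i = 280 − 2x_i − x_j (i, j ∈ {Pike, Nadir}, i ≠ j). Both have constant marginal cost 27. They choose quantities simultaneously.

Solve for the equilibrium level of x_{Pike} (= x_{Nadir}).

Mine Pike's profit: π = x_{Pike}(280 − 2x_{Pike} − x_{Nadir}) − 27x_{Pike}.
∂π/∂x_{Pike} = 253 − 4x_{Pike} − x_{Nadir} = 0 ⇒ x_{Pike} = 63.25 − 0.25x_{Nadir}.
The game is symmetric, so in equilibrium x_{Nadir} = x_{Pike}: the reaction function gives 1.25x_{Pike} = 63.25, hence x_{Pike} = 50.6.

50.6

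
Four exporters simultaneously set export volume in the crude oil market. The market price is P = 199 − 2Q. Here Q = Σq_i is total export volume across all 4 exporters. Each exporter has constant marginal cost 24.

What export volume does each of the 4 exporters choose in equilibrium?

17.5

A representative exporter's profit is π_i = q_i(199 − 2Q) − 24q_i, with Q = q_i + Σ_{j≠i} q_j.
First-order condition: 175 − 4q_i − 2Σ_{j≠i} q_j = 0.
Imposing symmetry (q_j = q for all j) turns Σ_{j≠i} q_j into 3q, so 175 = 10q and q = 17.5.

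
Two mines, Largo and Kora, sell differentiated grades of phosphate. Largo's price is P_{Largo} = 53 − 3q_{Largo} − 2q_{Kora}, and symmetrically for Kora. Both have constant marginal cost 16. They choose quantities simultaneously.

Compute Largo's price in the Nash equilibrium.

29.875

Mine Largo's profit: π = q_{Largo}(53 − 3q_{Largo} − 2q_{Kora}) − 16q_{Largo}.
∂π/∂q_{Largo} = 37 − 6q_{Largo} − 2q_{Kora} = 0 ⇒ q_{Largo} = 37/6 − (1/3)q_{Kora}.
By symmetry q_{Kora} = q_{Largo}; substituting into the reaction function, (4/3)q_{Largo} = 37/6 and q_{Largo} = 4.625.
P_{Largo} = 53 − 3·4.625 − 2·4.625 = 29.875.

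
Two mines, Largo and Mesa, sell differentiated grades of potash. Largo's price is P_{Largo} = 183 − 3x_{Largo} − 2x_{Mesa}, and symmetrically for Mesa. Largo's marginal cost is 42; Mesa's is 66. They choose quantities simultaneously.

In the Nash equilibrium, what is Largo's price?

99.375

Mine Largo's profit: π = x_{Largo}(183 − 3x_{Largo} − 2x_{Mesa}) − 42x_{Largo}.
∂π/∂x_{Largo} = 141 − 6x_{Largo} − 2x_{Mesa} = 0 ⇒ x_{Largo} = 23.5 − (1/3)x_{Mesa}.
Similarly x_{Mesa} = 19.5 − (1/3)x_{Largo}.
Plugging x_{Mesa} into Largo's best response: x_{Largo} = 23.5 − (1/3)(19.5 − (1/3)x_{Largo}) ⇒ (8/9)x_{Largo} = 17, so x_{Largo} = 19.125.
Then x_{Mesa} = 19.5 − (1/3)·19.125 = 13.125.
P_{Largo} = 183 − 3·19.125 − 2·13.125 = 99.375.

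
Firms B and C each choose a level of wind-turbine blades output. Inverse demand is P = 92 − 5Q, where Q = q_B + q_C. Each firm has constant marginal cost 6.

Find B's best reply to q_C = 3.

Firm B's profit: π = q_B(92 − 5(q_B + q_C)) − 6q_B.
∂π/∂q_B = 86 − 10q_B − 5q_C = 0, so q_B = 8.6 − 0.5q_C.
At q_C = 3: q_B = 8.6 − 0.5·3 = 7.1.

7.1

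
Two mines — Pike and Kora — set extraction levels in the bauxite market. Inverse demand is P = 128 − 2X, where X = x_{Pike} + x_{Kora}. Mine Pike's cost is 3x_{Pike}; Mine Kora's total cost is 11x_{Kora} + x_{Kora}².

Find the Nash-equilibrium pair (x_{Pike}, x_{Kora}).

25.8, 10.9

Mine Pike's profit: π = x_{Pike}(128 − 2(x_{Pike} + x_{Kora})) − 3x_{Pike}.
∂π/∂x_{Pike} = 125 − 4x_{Pike} − 2x_{Kora} = 0, so x_{Pike} = 31.25 − 0.5x_{Kora}.
For Kora: ∂π/∂x_{Kora} = 117 − 6x_{Kora} − 2x_{Pike} = 0 ⇒ x_{Kora} = 19.5 − (1/3)x_{Pike}.
Plugging x_{Kora} into Pike's best response: x_{Pike} = 31.25 − 0.5(19.5 − (1/3)x_{Pike}) ⇒ (5/6)x_{Pike} = 21.5, so x_{Pike} = 25.8.
Then x_{Kora} = 19.5 − (1/3)·25.8 = 10.9.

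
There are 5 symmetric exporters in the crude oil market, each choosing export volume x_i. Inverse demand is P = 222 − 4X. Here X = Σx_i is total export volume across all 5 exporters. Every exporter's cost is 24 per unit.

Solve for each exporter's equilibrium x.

8.25

A representative exporter's profit is π_i = x_i(222 − 4X) − 24x_i, with X = x_i + Σ_{j≠i} x_j.
First-order condition: 198 − 8x_i − 4Σ_{j≠i} x_j = 0.
With identical exporters, set every x_j = x: then 198 − 8x − 16x = 0, i.e. x = 198/24 = 8.25.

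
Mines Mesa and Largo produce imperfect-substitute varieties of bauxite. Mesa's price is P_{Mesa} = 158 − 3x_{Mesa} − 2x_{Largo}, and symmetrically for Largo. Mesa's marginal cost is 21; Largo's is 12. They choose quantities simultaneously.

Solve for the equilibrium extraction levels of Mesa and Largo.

16.5625, 18.8125

Mine Mesa's profit: π = x_{Mesa}(158 − 3x_{Mesa} − 2x_{Largo}) − 21x_{Mesa}.
∂π/∂x_{Mesa} = 137 − 6x_{Mesa} − 2x_{Largo} = 0 ⇒ x_{Mesa} = 137/6 − (1/3)x_{Largo}.
Similarly x_{Largo} = 73/3 − (1/3)x_{Mesa}.
Plugging x_{Largo} into Mesa's best response: x_{Mesa} = 137/6 − (1/3)(73/3 − (1/3)x_{Mesa}) ⇒ (8/9)x_{Mesa} = 265/18, so x_{Mesa} = 16.5625.
Then x_{Largo} = 73/3 − (1/3)·16.5625 = 18.8125.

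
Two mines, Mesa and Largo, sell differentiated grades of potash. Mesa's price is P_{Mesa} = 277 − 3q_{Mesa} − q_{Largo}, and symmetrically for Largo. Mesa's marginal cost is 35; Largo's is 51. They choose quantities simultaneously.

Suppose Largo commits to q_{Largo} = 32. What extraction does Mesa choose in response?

35

Mine Mesa's profit: π = q_{Mesa}(277 − 3q_{Mesa} − q_{Largo}) − 35q_{Mesa}.
∂π/∂q_{Mesa} = 242 − 6q_{Mesa} − q_{Largo} = 0 ⇒ q_{Mesa} = 121/3 − (1/6)q_{Largo}.
At q_{Largo} = 32: q_{Mesa} = 121/3 − (1/6)·32 = 35.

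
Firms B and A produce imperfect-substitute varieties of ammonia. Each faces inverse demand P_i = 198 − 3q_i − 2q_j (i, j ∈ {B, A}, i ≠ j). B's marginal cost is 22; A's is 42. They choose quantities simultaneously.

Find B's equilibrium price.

91.75

Firm B's profit: π = q_B(198 − 3q_B − 2q_A) − 22q_B.
∂π/∂q_B = 176 − 6q_B − 2q_A = 0 ⇒ q_B = 88/3 − (1/3)q_A.
Similarly q_A = 26 − (1/3)q_B.
Solving the two reaction functions simultaneously: (1 − (−1/3)(−1/3))q_B = 88/3 − (1/3)·26, so (8/9)q_B = 62/3 and q_B = 23.25.
Then q_A = 26 − (1/3)·23.25 = 18.25.
P_B = 198 − 3·23.25 − 2·18.25 = 91.75.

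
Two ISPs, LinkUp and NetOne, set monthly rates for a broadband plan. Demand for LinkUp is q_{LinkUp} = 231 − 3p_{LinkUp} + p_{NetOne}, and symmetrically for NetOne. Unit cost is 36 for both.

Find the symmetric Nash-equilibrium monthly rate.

67.8

LinkUp's profit: π = (p_{LinkUp} − 36)(231 − 3p_{LinkUp} + p_{NetOne}).
∂π/∂p_{LinkUp} = 339 − 6p_{LinkUp} + p_{NetOne} = 0 ⇒ p_{LinkUp} = 56.5 + (1/6)p_{NetOne}.
By symmetry p_{NetOne} = p_{LinkUp}; substituting into the reaction function, (5/6)p_{LinkUp} = 56.5 and p_{LinkUp} = 67.8.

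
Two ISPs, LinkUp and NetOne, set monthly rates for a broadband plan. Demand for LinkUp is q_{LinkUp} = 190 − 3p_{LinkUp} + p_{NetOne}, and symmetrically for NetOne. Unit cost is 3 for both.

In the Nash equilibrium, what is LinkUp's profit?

LinkUp's profit: π = (p_{LinkUp} − 3)(190 − 3p_{LinkUp} + p_{NetOne}).
∂π/∂p_{LinkUp} = 199 − 6p_{LinkUp} + p_{NetOne} = 0 ⇒ p_{LinkUp} = 199/6 + (1/6)p_{NetOne}.
The game is symmetric, so in equilibrium p_{NetOne} = p_{LinkUp}: the reaction function gives (5/6)p_{LinkUp} = 199/6, hence p_{LinkUp} = 39.8.
q_{LinkUp} = 190 − 3·39.8 + 39.8 = 110.4.
Profit = (39.8 − 3)·110.4 = 4062.72.

4062.72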